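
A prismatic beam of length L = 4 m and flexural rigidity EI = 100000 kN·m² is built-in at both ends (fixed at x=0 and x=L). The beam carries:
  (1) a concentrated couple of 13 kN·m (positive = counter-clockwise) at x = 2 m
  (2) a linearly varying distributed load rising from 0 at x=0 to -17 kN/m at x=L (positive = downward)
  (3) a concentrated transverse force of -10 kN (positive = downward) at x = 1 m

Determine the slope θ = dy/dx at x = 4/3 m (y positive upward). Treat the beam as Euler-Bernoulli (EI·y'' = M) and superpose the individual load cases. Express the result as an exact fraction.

Load 1 — applied couple M₀=13 kN·m at a=2 m (b=L-a=2):
  θ_1 = (R_Ax²/2 - M_Ax)/EI  [x≤a] with R_A=39/8, M_A=13/4 = ((39/8)·(4/3)²/2 - (13/4)·(4/3))/100000 = 0 rad
Load 2 — triangular load w₀=-17 kN/m (0→w₀ over full span):
  θ_2 = -w₀(2x(L-x)(L-2x)(x+2L)+x²(L-x)²)/(120LEI) = -(-17)·(2·(4/3)·(4-(4/3))·(4-2·(4/3))·((4/3)+2·4)+(4/3)²·(4-(4/3))²)/(120·4·100000) = 136/3796875 rad
Load 3 — point force P=-10 kN at a=1 m (b=L-a=3):
  θ_3 = Pa²(L-x)(2bL-(3b+a)(L-x))/(2L³EI)  [x>a] = (-10)·1²·(4-(4/3))·(2·3·4-(3·3+1)·(4-(4/3)))/(2·4³·100000) = 1/180000 rad
Superposition: θ = Σ θ_i = 5027/121500000 rad ≈ 0.000041 rad

θ(4/3) = 5027/121500000 rad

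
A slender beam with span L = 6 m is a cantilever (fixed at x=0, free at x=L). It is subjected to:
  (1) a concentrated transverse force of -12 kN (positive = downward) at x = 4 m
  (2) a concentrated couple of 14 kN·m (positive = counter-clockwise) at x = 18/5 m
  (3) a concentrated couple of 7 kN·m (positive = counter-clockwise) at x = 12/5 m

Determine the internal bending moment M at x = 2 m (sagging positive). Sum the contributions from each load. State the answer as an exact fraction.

M(2) = 45 kN·m

Load 1 — point force P=-12 kN at a=4 m (b=L-a=2):
  M_1 = -P(a-x)  [x≤a] = -(-12)·(4-2) = 24 kN·m
Load 2 — applied couple M₀=14 kN·m at a=18/5 m (b=L-a=12/5):
  M_2 = M₀  [x≤a] = 14 = 14 kN·m
Load 3 — applied couple M₀=7 kN·m at a=12/5 m (b=L-a=18/5):
  M_3 = M₀  [x≤a] = 7 = 7 kN·m
Superposition: M = Σ M_i = 45 kN·m ≈ 45.000000 kN·m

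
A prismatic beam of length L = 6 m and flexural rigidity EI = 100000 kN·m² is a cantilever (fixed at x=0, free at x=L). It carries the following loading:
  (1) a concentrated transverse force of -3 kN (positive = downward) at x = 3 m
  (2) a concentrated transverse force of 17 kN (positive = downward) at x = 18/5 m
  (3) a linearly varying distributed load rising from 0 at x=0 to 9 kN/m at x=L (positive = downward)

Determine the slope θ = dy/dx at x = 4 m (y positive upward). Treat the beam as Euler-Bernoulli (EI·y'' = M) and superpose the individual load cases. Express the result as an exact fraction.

Load 1 — point force P=-3 kN at a=3 m (b=L-a=3):
  θ_1 = -Pa²/(2EI)  [x>a] = -(-3)·3²/(2·100000) = 27/200000 rad
Load 2 — point force P=17 kN at a=18/5 m (b=L-a=12/5):
  θ_2 = -Pa²/(2EI)  [x>a] = -17·(18/5)²/(2·100000) = -1377/1250000 rad
Load 3 — triangular load w₀=9 kN/m (0→w₀ over full span):
  θ_3 = (w₀Lx²/4-w₀L²x/3-w₀x⁴/(24L))/EI = (9·6·4²/4-9·6²·4/3-9·4⁴/(24·6))/100000 = -29/12500 rad
Superposition: θ = Σ θ_i = -16433/5000000 rad ≈ -0.003287 rad

θ(4) = -16433/5000000 rad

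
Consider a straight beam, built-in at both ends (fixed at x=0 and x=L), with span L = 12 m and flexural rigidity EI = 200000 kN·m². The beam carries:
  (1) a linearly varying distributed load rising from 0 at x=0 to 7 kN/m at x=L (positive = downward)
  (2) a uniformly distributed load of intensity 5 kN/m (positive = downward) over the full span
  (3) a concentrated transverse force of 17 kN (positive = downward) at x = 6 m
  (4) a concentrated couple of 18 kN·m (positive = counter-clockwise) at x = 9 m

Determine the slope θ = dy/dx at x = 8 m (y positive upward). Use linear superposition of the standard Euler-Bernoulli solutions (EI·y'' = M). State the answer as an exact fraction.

Load 1 — triangular load w₀=7 kN/m (0→w₀ over full span):
  θ_1 = -w₀(2x(L-x)(L-2x)(x+2L)+x²(L-x)²)/(120LEI) = -7·(2·8·(12-8)·(12-2·8)·(8+2·12)+8²·(12-8)²)/(120·12·200000) = 49/281250 rad
Load 2 — uniform load w=5 kN/m over full span:
  θ_2 = -wx(L-x)(L-2x)/(12EI) = -5·8·(12-8)·(12-2·8)/(12·200000) = 1/3750 rad
Load 3 — point force P=17 kN at a=6 m (b=L-a=6):
  θ_3 = Pa²(L-x)(2bL-(3b+a)(L-x))/(2L³EI)  [x>a] = 17·6²·(12-8)·(2·6·12-(3·6+6)·(12-8))/(2·12³·200000) = 17/100000 rad
Load 4 — applied couple M₀=18 kN·m at a=9 m (b=L-a=3):
  θ_4 = (R_Ax²/2 - M_Ax)/EI  [x≤a] with R_A=27/16, M_A=45/8 = ((27/16)·8²/2 - (45/8)·8)/200000 = 9/200000 rad
Superposition: θ = Σ θ_i = 5903/9000000 rad ≈ 0.000656 rad

θ(8) = 5903/9000000 rad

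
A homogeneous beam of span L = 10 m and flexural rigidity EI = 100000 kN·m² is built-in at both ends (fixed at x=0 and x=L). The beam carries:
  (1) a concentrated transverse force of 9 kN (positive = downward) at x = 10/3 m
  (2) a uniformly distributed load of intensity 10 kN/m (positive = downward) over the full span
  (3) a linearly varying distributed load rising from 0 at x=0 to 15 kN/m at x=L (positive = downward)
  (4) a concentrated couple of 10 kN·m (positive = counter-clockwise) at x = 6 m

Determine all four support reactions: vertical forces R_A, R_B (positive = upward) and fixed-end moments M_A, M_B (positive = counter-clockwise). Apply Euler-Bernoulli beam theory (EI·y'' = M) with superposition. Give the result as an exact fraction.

Load 1 — point force P=9 kN at a=10/3 m (b=L-a=20/3):
  R_A = Pb²(3a+b)/L³ = 9·(20/3)²·(3·(10/3)+(20/3))/10³ = 20/3 kN
  M_A = Pab²/L² = 9·(10/3)·(20/3)²/10² = 40/3 kN·m
  R_B = Pa²(a+3b)/L³ = 9·(10/3)²·((10/3)+3·(20/3))/10³ = 7/3 kN
  M_B = -Pa²b/L² = -9·(10/3)²·(20/3)/10² = -20/3 kN·m
Load 2 — uniform load w=10 kN/m over full span:
  R_A = wL/2 = 10·10/2 = 50 kN
  M_A = wL²/12 = 10·10²/12 = 250/3 kN·m
  R_B = wL/2 = 10·10/2 = 50 kN
  M_B = -wL²/12 = -10·10²/12 = -250/3 kN·m
Load 3 — triangular load w₀=15 kN/m (0→w₀ over full span):
  R_A = 3w₀L/20 = 3·15·10/20 = 45/2 kN
  M_A = w₀L²/30 = 15·10²/30 = 50 kN·m
  R_B = 7w₀L/20 = 7·15·10/20 = 105/2 kN
  M_B = -w₀L²/20 = -15·10²/20 = -75 kN·m
Load 4 — applied couple M₀=10 kN·m at a=6 m (b=L-a=4):
  R_A = 6M₀ab/L³ = 6·10·6·4/10³ = 36/25 kN
  M_A = M₀b(2a-b)/L² = 10·4·(2·6-4)/10² = 16/5 kN·m
  R_B = -6M₀ab/L³ = -6·10·6·4/10³ = -36/25 kN
  M_B = M₀a(2b-a)/L² = 10·6·(2·4-6)/10² = 6/5 kN·m
Superposition: R_A = 12091/150 kN, M_A = 2248/15 kN·m, R_B = 15509/150 kN, M_B = -819/5 kN·m

R_A = 12091/150 kN, M_A = 2248/15 kN·m, R_B = 15509/150 kN, M_B = -819/5 kN·m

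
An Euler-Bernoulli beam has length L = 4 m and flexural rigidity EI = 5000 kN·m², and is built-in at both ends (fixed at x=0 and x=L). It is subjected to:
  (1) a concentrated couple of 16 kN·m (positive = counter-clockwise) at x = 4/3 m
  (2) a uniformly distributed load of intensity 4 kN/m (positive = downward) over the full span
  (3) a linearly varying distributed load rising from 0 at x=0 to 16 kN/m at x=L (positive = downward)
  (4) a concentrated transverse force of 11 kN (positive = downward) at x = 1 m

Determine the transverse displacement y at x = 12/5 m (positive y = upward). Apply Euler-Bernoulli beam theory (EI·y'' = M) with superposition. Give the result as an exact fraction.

Load 1 — applied couple M₀=16 kN·m at a=4/3 m (b=L-a=8/3):
  y_1 = (R_Ax³/6 - M_Ax²/2 - M₀(x-a)²/2)/EI  [x>a] with R_A=16/3, M_A=0 = ((16/3)·(12/5)³/6 - 0·(12/5)²/2 - 16·((12/5)-(4/3))²/2)/5000 = 448/703125 m
Load 2 — uniform load w=4 kN/m over full span:
  y_2 = -wx²(L-x)²/(24EI) = -4·(12/5)²·(4-(12/5))²/(24·5000) = -192/390625 m
Load 3 — triangular load w₀=16 kN/m (0→w₀ over full span):
  y_3 = -w₀x²(L-x)²(x+2L)/(120LEI) = -16·(12/5)²·(4-(12/5))²·((12/5)+2·4)/(120·4·5000) = -9984/9765625 m
Load 4 — point force P=11 kN at a=1 m (b=L-a=3):
  y_4 = -Pa²(L-x)²(3bL-(3b+a)(L-x))/(6L³EI)  [x>a] = -11·1²·(4-(12/5))²·(3·3·4-(3·3+1)·(4-(12/5)))/(6·4³·5000) = -11/37500 m
Superposition: y = Σ y_i = -411349/351562500 m ≈ -0.001170 m

y(12/5) = -411349/351562500 m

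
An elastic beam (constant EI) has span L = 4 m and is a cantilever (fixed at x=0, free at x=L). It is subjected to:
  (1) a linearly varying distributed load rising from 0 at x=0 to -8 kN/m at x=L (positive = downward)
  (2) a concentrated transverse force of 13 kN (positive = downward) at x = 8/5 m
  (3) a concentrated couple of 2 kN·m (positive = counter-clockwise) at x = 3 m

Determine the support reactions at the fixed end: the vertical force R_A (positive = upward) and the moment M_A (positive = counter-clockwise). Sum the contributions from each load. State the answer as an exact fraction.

R_A = -3 kN, M_A = -358/15 kN·m

Load 1 — triangular load w₀=-8 kN/m (0→w₀ over full span):
  R_A = w₀L/2 = (-8)·4/2 = -16 kN
  M_A = w₀L²/3 = (-8)·4²/3 = -128/3 kN·m
Load 2 — point force P=13 kN at a=8/5 m (b=L-a=12/5):
  R_A = P = 13 kN
  M_A = Pa = 13·(8/5) = 104/5 kN·m
Load 3 — applied couple M₀=2 kN·m at a=3 m (b=L-a=1):
  R_A = 0 kN
  M_A = -M₀ = -2 kN·m
Superposition: R_A = -3 kN, M_A = -358/15 kN·m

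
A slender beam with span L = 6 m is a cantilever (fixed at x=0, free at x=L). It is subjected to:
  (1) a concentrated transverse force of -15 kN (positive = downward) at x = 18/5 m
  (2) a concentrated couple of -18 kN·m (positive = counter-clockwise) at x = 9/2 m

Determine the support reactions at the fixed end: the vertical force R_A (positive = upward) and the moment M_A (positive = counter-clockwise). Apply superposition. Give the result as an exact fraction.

Load 1 — point force P=-15 kN at a=18/5 m (b=L-a=12/5):
  R_A = P = (-15) = -15 kN
  M_A = Pa = (-15)·(18/5) = -54 kN·m
Load 2 — applied couple M₀=-18 kN·m at a=9/2 m (b=L-a=3/2):
  R_A = 0 kN
  M_A = -M₀ = -(-18) = 18 kN·m
Superposition: R_A = -15 kN, M_A = -36 kN·m

R_A = -15 kN, M_A = -36 kN·m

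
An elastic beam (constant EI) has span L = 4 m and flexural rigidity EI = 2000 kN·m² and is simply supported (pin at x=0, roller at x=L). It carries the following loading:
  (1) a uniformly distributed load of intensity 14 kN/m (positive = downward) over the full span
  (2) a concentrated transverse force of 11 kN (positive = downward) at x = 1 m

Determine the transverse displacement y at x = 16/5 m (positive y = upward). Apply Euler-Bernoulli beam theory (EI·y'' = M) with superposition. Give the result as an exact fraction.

Load 1 — uniform load w=14 kN/m over full span:
  y_1 = -wx(L³-2Lx²+x³)/(24EI) = -14·(16/5)·(4³-2·4·(16/5)²+(16/5)³)/(24·2000) = -3248/234375 m
Load 2 — point force P=11 kN at a=1 m (b=L-a=3):
  y_2 = -Pa(L-x)(2Lx-a²-x²)/(6LEI)  [x>a] = -11·1·(4-(16/5))·(2·4·(16/5)-1²-(16/5)²)/(6·4·2000) = -3949/1500000 m
Superposition: y = Σ y_i = -41227/2500000 m ≈ -0.016491 m

y(16/5) = -41227/2500000 m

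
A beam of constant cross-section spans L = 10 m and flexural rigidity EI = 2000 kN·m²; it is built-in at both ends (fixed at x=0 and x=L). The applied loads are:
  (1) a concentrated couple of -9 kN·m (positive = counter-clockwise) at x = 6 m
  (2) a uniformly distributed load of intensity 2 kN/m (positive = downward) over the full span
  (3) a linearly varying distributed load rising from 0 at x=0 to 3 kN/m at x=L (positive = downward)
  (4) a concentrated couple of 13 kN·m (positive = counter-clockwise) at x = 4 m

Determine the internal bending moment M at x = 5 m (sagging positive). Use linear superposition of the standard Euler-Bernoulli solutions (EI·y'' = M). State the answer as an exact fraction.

Load 1 — applied couple M₀=-9 kN·m at a=6 m (b=L-a=4):
  M_1 = R_Ax - M_A  [x≤a] with R_A=-162/125, M_A=-72/25 = (-162/125)·5 - (-72/25) = -18/5 kN·m
Load 2 — uniform load w=2 kN/m over full span:
  M_2 = wLx/2 - wL²/12 - wx²/2 = 2·10·5/2 - 2·10²/12 - 2·5²/2 = 25/3 kN·m
Load 3 — triangular load w₀=3 kN/m (0→w₀ over full span):
  M_3 = 3w₀Lx/20 - w₀L²/30 - w₀x³/(6L) = 3·3·10·5/20 - 3·10²/30 - 3·5³/(6·10) = 25/4 kN·m
Load 4 — applied couple M₀=13 kN·m at a=4 m (b=L-a=6):
  M_4 = R_Ax - M_A - M₀  [x>a] with R_A=234/125, M_A=39/25 = (234/125)·5 - (39/25) - 13 = -26/5 kN·m
Superposition: M = Σ M_i = 347/60 kN·m ≈ 5.783333 kN·m

M(5) = 347/60 kN·m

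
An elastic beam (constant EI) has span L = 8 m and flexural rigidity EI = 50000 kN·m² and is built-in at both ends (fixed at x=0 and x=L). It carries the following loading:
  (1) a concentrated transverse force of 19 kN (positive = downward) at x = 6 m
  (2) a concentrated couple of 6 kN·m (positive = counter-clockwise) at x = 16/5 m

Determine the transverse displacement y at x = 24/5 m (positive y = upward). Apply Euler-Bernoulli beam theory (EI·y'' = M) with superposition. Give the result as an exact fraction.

y(24/5) = -18303/39062500 m

Load 1 — point force P=19 kN at a=6 m (b=L-a=2):
  y_1 = -Pb²x²(3aL-(3a+b)x)/(6L³EI)  [x≤a] = -19·2²·(24/5)²·(3·6·8-(3·6+2)·(24/5))/(6·8³·50000) = -171/312500 m
Load 2 — applied couple M₀=6 kN·m at a=16/5 m (b=L-a=24/5):
  y_2 = (R_Ax³/6 - M_Ax²/2 - M₀(x-a)²/2)/EI  [x>a] with R_A=27/25, M_A=18/25 = ((27/25)·(24/5)³/6 - (18/25)·(24/5)²/2 - 6·((24/5)-(16/5))²/2)/50000 = 768/9765625 m
Superposition: y = Σ y_i = -18303/39062500 m ≈ -0.000469 m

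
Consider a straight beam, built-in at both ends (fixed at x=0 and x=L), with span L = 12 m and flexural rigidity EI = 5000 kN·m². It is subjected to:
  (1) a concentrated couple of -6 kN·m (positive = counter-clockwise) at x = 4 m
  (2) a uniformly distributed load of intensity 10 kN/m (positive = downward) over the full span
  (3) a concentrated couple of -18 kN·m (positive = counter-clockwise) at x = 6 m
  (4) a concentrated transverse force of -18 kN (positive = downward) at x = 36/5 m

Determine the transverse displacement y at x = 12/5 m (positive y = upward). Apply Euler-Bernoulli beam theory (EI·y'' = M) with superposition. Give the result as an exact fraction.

Load 1 — applied couple M₀=-6 kN·m at a=4 m (b=L-a=8):
  y_1 = (R_Ax³/6 - M_Ax²/2)/EI  [x≤a] with R_A=-2/3, M_A=0 = ((-2/3)·(12/5)³/6 - 0·(12/5)²/2)/5000 = -24/78125 m
Load 2 — uniform load w=10 kN/m over full span:
  y_2 = -wx²(L-x)²/(24EI) = -10·(12/5)²·(12-(12/5))²/(24·5000) = -3456/78125 m
Load 3 — applied couple M₀=-18 kN·m at a=6 m (b=L-a=6):
  y_3 = (R_Ax³/6 - M_Ax²/2)/EI  [x≤a] with R_A=-9/4, M_A=-9/2 = ((-9/4)·(12/5)³/6 - (-9/2)·(12/5)²/2)/5000 = 243/156250 m
Load 4 — point force P=-18 kN at a=36/5 m (b=L-a=24/5):
  y_4 = -Pb²x²(3aL-(3a+b)x)/(6L³EI)  [x≤a] = -(-18)·(24/5)²·(12/5)²·(3·(36/5)·12-(3·(36/5)+(24/5))·(12/5))/(6·12³·5000) = 88128/9765625 m
Superposition: y = Σ y_i = -663369/19531250 m ≈ -0.033964 m

y(12/5) = -663369/19531250 m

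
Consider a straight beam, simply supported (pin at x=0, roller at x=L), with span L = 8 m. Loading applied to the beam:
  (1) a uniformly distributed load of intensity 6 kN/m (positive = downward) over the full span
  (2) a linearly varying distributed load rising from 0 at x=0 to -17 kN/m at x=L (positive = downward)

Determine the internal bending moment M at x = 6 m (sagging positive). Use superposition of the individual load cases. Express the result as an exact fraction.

Load 1 — uniform load w=6 kN/m over full span:
  M_1 = wx(L-x)/2 = 6·6·(8-6)/2 = 36 kN·m
Load 2 — triangular load w₀=-17 kN/m (0→w₀ over full span):
  M_2 = w₀Lx/6 - w₀x³/(6L) = (-17)·8·6/6 - (-17)·6³/(6·8) = -119/2 kN·m
Superposition: M = Σ M_i = -47/2 kN·m ≈ -23.500000 kN·m

M(6) = -47/2 kN·m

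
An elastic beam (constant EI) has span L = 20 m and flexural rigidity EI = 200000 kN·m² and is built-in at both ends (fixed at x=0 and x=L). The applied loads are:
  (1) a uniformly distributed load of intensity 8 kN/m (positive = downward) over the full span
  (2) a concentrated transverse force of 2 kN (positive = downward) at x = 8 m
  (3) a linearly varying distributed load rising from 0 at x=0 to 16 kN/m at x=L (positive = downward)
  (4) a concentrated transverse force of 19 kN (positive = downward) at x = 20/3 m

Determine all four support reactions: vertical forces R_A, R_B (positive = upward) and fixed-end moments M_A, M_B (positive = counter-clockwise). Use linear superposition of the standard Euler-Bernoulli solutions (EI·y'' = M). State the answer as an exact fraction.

Load 1 — uniform load w=8 kN/m over full span:
  R_A = wL/2 = 8·20/2 = 80 kN
  M_A = wL²/12 = 8·20²/12 = 800/3 kN·m
  R_B = wL/2 = 8·20/2 = 80 kN
  M_B = -wL²/12 = -8·20²/12 = -800/3 kN·m
Load 2 — point force P=2 kN at a=8 m (b=L-a=12):
  R_A = Pb²(3a+b)/L³ = 2·12²·(3·8+12)/20³ = 162/125 kN
  M_A = Pab²/L² = 2·8·12²/20² = 144/25 kN·m
  R_B = Pa²(a+3b)/L³ = 2·8²·(8+3·12)/20³ = 88/125 kN
  M_B = -Pa²b/L² = -2·8²·12/20² = -96/25 kN·m
Load 3 — triangular load w₀=16 kN/m (0→w₀ over full span):
  R_A = 3w₀L/20 = 3·16·20/20 = 48 kN
  M_A = w₀L²/30 = 16·20²/30 = 640/3 kN·m
  R_B = 7w₀L/20 = 7·16·20/20 = 112 kN
  M_B = -w₀L²/20 = -16·20²/20 = -320 kN·m
Load 4 — point force P=19 kN at a=20/3 m (b=L-a=40/3):
  R_A = Pb²(3a+b)/L³ = 19·(40/3)²·(3·(20/3)+(40/3))/20³ = 380/27 kN
  M_A = Pab²/L² = 19·(20/3)·(40/3)²/20² = 1520/27 kN·m
  R_B = Pa²(a+3b)/L³ = 19·(20/3)²·((20/3)+3·(40/3))/20³ = 133/27 kN
  M_B = -Pa²b/L² = -19·(20/3)²·(40/3)/20² = -760/27 kN·m
Superposition: R_A = 483874/3375 kN, M_A = 365888/675 kN·m, R_B = 667001/3375 kN, M_B = -417592/675 kN·m

R_A = 483874/3375 kN, M_A = 365888/675 kN·m, R_B = 667001/3375 kN, M_B = -417592/675 kN·m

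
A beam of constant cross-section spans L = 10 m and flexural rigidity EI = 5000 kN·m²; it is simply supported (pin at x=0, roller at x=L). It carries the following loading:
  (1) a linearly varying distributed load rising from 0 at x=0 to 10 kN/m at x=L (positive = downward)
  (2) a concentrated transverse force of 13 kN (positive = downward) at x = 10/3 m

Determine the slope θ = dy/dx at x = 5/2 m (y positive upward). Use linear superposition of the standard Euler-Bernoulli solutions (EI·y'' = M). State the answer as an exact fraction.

Load 1 — triangular load w₀=10 kN/m (0→w₀ over full span):
  θ_1 = -w₀(7L⁴-30L²x²+15x⁴)/(360LEI) = -10·(7·10⁴-30·10²·(5/2)²+15·(5/2)⁴)/(360·10·5000) = -1327/46080 rad
Load 2 — point force P=13 kN at a=10/3 m (b=L-a=20/3):
  θ_2 = -Pb(L²-b²-3x²)/(6LEI)  [x≤a] = -13·(20/3)·(10²-(20/3)²-3·(5/2)²)/(6·10·5000) = -689/64800 rad
Superposition: θ = Σ θ_i = -81763/2073600 rad ≈ -0.039430 rad

θ(5/2) = -81763/2073600 rad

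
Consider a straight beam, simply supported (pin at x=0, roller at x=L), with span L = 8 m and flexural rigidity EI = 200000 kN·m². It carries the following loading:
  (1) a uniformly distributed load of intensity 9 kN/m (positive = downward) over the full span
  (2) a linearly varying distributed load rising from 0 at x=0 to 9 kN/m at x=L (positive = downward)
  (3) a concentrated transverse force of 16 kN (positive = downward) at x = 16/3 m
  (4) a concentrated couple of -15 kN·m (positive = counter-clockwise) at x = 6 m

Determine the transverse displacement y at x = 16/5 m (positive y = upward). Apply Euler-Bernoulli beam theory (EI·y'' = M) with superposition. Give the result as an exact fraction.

Load 1 — uniform load w=9 kN/m over full span:
  y_1 = -wx(L³-2Lx²+x³)/(24EI) = -9·(16/5)·(8³-2·8·(16/5)²+(16/5)³)/(24·200000) = -4464/1953125 m
Load 2 — triangular load w₀=9 kN/m (0→w₀ over full span):
  y_2 = -w₀x(7L⁴-10L²x²+3x⁴)/(360LEI) = -9·(16/5)·(7·8⁴-10·8²·(16/5)²+3·(16/5)⁴)/(360·8·200000) = -54768/48828125 m
Load 3 — point force P=16 kN at a=16/3 m (b=L-a=8/3):
  y_3 = -Pbx(L²-b²-x²)/(6LEI)  [x≤a] = -16·(8/3)·(16/5)·(8²-(8/3)²-(16/5)²)/(6·8·200000) = -20992/31640625 m
Load 4 — applied couple M₀=-15 kN·m at a=6 m (b=L-a=2):
  y_4 = (M₀x³/(6L)+C₁x)/EI  [x≤a] with C₁=M₀(3b²-L²)/(6L)=65/4 = ((-15)·(16/5)³/(6·8)+(65/4)·(16/5))/200000 = 261/1250000 m
Superposition: y = Σ y_i = -244383803/63281250000 m ≈ -0.003862 m

y(16/5) = -244383803/63281250000 m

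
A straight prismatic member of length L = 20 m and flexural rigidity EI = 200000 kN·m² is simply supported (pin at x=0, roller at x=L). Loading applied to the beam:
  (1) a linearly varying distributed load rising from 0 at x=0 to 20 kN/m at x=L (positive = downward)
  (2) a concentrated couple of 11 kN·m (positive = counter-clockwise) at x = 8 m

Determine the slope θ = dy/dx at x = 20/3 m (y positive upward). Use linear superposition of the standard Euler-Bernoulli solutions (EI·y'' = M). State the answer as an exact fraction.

θ(20/3) = -1030793/121500000 rad

Load 1 — triangular load w₀=20 kN/m (0→w₀ over full span):
  θ_1 = -w₀(7L⁴-30L²x²+15x⁴)/(360LEI) = -20·(7·20⁴-30·20²·(20/3)²+15·(20/3)⁴)/(360·20·200000) = -52/6075 rad
Load 2 — applied couple M₀=11 kN·m at a=8 m (b=L-a=12):
  θ_2 = (M₀x²/(2L)+C₁)/EI  [x≤a] with C₁=M₀(3b²-L²)/(6L)=44/15 = (11·(20/3)²/(2·20)+(44/15))/200000 = 341/4500000 rad
Superposition: θ = Σ θ_i = -1030793/121500000 rad ≈ -0.008484 rad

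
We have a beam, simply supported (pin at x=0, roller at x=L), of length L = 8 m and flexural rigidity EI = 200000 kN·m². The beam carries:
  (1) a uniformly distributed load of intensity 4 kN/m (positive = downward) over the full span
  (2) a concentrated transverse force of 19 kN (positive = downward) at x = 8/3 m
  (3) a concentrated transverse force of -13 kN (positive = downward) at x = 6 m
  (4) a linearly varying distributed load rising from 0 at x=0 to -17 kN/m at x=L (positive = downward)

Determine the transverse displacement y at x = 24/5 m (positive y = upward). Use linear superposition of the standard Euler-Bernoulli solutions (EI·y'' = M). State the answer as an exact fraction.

y(24/5) = 55392511/63281250000 m

Load 1 — uniform load w=4 kN/m over full span:
  y_1 = -wx(L³-2Lx²+x³)/(24EI) = -4·(24/5)·(8³-2·8·(24/5)²+(24/5)³)/(24·200000) = -1984/1953125 m
Load 2 — point force P=19 kN at a=8/3 m (b=L-a=16/3):
  y_2 = -Pa(L-x)(2Lx-a²-x²)/(6LEI)  [x>a] = -19·(8/3)·(8-(24/5))·(2·8·(24/5)-(8/3)²-(24/5)²)/(6·8·200000) = -24928/31640625 m
Load 3 — point force P=-13 kN at a=6 m (b=L-a=2):
  y_3 = -Pbx(L²-b²-x²)/(6LEI)  [x≤a] = -(-13)·2·(24/5)·(8²-2²-(24/5)²)/(6·8·200000) = 3003/6250000 m
Load 4 — triangular load w₀=-17 kN/m (0→w₀ over full span):
  y_4 = -w₀x(7L⁴-10L²x²+3x⁴)/(360LEI) = -(-17)·(24/5)·(7·8⁴-10·8²·(24/5)²+3·(24/5)⁴)/(360·8·200000) = 322048/146484375 m
Superposition: y = Σ y_i = 55392511/63281250000 m ≈ 0.000875 m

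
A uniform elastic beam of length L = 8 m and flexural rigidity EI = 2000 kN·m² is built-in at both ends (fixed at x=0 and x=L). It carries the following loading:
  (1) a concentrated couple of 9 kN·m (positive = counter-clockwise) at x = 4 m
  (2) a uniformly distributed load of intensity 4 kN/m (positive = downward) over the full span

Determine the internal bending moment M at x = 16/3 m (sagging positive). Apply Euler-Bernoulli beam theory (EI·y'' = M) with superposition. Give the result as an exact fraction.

Load 1 — applied couple M₀=9 kN·m at a=4 m (b=L-a=4):
  M_1 = R_Ax - M_A - M₀  [x>a] with R_A=27/16, M_A=9/4 = (27/16)·(16/3) - (9/4) - 9 = -9/4 kN·m
Load 2 — uniform load w=4 kN/m over full span:
  M_2 = wLx/2 - wL²/12 - wx²/2 = 4·8·(16/3)/2 - 4·8²/12 - 4·(16/3)²/2 = 64/9 kN·m
Superposition: M = Σ M_i = 175/36 kN·m ≈ 4.861111 kN·m

M(16/3) = 175/36 kN·m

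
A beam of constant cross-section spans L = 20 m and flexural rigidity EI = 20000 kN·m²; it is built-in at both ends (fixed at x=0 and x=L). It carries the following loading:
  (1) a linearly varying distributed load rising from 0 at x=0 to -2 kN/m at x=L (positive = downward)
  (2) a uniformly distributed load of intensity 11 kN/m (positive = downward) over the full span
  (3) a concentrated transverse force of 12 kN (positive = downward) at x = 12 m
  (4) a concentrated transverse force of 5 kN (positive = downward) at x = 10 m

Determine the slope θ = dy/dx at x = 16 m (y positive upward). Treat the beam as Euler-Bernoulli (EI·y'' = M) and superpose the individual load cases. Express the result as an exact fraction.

Load 1 — triangular load w₀=-2 kN/m (0→w₀ over full span):
  θ_1 = -w₀(2x(L-x)(L-2x)(x+2L)+x²(L-x)²)/(120LEI) = -(-2)·(2·16·(20-16)·(20-2·16)·(16+2·20)+16²·(20-16)²)/(120·20·20000) = -32/9375 rad
Load 2 — uniform load w=11 kN/m over full span:
  θ_2 = -wx(L-x)(L-2x)/(12EI) = -11·16·(20-16)·(20-2·16)/(12·20000) = 22/625 rad
Load 3 — point force P=12 kN at a=12 m (b=L-a=8):
  θ_3 = Pa²(L-x)(2bL-(3b+a)(L-x))/(2L³EI)  [x>a] = 12·12²·(20-16)·(2·8·20-(3·8+12)·(20-16))/(2·20³·20000) = 297/78125 rad
Load 4 — point force P=5 kN at a=10 m (b=L-a=10):
  θ_4 = Pa²(L-x)(2bL-(3b+a)(L-x))/(2L³EI)  [x>a] = 5·10²·(20-16)·(2·10·20-(3·10+10)·(20-16))/(2·20³·20000) = 3/2000 rad
Superposition: θ = Σ θ_i = 139081/3750000 rad ≈ 0.037088 rad

θ(16) = 139081/3750000 rad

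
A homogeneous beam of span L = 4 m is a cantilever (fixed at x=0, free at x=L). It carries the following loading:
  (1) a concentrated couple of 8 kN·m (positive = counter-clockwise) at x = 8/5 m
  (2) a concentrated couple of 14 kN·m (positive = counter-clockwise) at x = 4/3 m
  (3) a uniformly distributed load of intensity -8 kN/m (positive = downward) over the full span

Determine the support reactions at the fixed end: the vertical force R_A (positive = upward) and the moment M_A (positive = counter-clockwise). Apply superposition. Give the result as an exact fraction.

R_A = -32 kN, M_A = -86 kN·m

Load 1 — applied couple M₀=8 kN·m at a=8/5 m (b=L-a=12/5):
  R_A = 0 kN
  M_A = -M₀ = -8 kN·m
Load 2 — applied couple M₀=14 kN·m at a=4/3 m (b=L-a=8/3):
  R_A = 0 kN
  M_A = -M₀ = -14 kN·m
Load 3 — uniform load w=-8 kN/m over full span:
  R_A = wL = (-8)·4 = -32 kN
  M_A = wL²/2 = (-8)·4²/2 = -64 kN·m
Superposition: R_A = -32 kN, M_A = -86 kN·m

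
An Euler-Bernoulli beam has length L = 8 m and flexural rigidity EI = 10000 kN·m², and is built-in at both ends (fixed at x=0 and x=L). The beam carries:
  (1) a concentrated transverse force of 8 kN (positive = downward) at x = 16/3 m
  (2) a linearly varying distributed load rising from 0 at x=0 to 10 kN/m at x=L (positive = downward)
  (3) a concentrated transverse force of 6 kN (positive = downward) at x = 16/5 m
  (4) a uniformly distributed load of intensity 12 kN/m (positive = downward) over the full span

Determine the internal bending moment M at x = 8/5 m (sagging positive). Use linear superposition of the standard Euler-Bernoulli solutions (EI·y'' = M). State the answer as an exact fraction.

Load 1 — point force P=8 kN at a=16/3 m (b=L-a=8/3):
  M_1 = Pb²(3a+b)x/L³ - Pab²/L²  [x≤a] = 8·(8/3)²·(3·(16/3)+(8/3))·(8/5)/8³ - 8·(16/3)·(8/3)²/8² = -64/45 kN·m
Load 2 — triangular load w₀=10 kN/m (0→w₀ over full span):
  M_2 = 3w₀Lx/20 - w₀L²/30 - w₀x³/(6L) = 3·10·8·(8/5)/20 - 10·8²/30 - 10·(8/5)³/(6·8) = -224/75 kN·m
Load 3 — point force P=6 kN at a=16/5 m (b=L-a=24/5):
  M_3 = Pb²(3a+b)x/L³ - Pab²/L²  [x≤a] = 6·(24/5)²·(3·(16/5)+(24/5))·(8/5)/8³ - 6·(16/5)·(24/5)²/8² = -432/625 kN·m
Load 4 — uniform load w=12 kN/m over full span:
  M_4 = wLx/2 - wL²/12 - wx²/2 = 12·8·(8/5)/2 - 12·8²/12 - 12·(8/5)²/2 = -64/25 kN·m
Superposition: M = Σ M_i = -43088/5625 kN·m ≈ -7.660089 kN·m

M(8/5) = -43088/5625 kN·m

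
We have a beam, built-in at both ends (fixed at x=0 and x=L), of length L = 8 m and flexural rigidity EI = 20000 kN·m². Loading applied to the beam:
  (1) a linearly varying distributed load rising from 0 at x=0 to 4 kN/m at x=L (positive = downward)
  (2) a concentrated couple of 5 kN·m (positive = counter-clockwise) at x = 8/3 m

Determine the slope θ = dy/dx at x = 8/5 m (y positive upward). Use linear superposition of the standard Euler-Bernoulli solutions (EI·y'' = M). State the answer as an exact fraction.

θ(8/5) = -257/781250 rad

Load 1 — triangular load w₀=4 kN/m (0→w₀ over full span):
  θ_1 = -w₀(2x(L-x)(L-2x)(x+2L)+x²(L-x)²)/(120LEI) = -4·(2·(8/5)·(8-(8/5))·(8-2·(8/5))·((8/5)+2·8)+(8/5)²·(8-(8/5))²)/(120·8·20000) = -448/1171875 rad
Load 2 — applied couple M₀=5 kN·m at a=8/3 m (b=L-a=16/3):
  θ_2 = (R_Ax²/2 - M_Ax)/EI  [x≤a] with R_A=5/6, M_A=0 = ((5/6)·(8/5)²/2 - 0·(8/5))/20000 = 1/18750 rad
Superposition: θ = Σ θ_i = -257/781250 rad ≈ -0.000329 rad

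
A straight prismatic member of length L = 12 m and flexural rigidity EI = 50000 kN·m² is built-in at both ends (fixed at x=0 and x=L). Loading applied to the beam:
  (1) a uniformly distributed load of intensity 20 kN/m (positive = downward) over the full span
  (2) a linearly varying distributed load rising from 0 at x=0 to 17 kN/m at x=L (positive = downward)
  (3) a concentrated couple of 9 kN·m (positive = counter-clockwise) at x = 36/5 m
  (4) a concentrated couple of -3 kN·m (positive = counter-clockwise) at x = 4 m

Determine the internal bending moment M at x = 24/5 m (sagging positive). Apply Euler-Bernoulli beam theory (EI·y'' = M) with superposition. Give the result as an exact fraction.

Load 1 — uniform load w=20 kN/m over full span:
  M_1 = wLx/2 - wL²/12 - wx²/2 = 20·12·(24/5)/2 - 20·12²/12 - 20·(24/5)²/2 = 528/5 kN·m
Load 2 — triangular load w₀=17 kN/m (0→w₀ over full span):
  M_2 = 3w₀Lx/20 - w₀L²/30 - w₀x³/(6L) = 3·17·12·(24/5)/20 - 17·12²/30 - 17·(24/5)³/(6·12) = 4896/125 kN·m
Load 3 — applied couple M₀=9 kN·m at a=36/5 m (b=L-a=24/5):
  M_3 = R_Ax - M_A  [x≤a] with R_A=27/25, M_A=72/25 = (27/25)·(24/5) - (72/25) = 288/125 kN·m
Load 4 — applied couple M₀=-3 kN·m at a=4 m (b=L-a=8):
  M_4 = R_Ax - M_A - M₀  [x>a] with R_A=-1/3, M_A=0 = (-1/3)·(24/5) - 0 - (-3) = 7/5 kN·m
Superposition: M = Σ M_i = 18559/125 kN·m ≈ 148.472000 kN·m

M(24/5) = 18559/125 kN·m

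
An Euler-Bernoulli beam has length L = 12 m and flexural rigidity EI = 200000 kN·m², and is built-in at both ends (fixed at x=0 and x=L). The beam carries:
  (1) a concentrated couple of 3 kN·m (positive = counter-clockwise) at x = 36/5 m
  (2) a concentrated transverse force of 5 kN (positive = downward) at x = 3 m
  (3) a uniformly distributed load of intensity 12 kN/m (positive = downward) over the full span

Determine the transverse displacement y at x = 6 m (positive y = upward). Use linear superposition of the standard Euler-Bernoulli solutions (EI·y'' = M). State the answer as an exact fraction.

y(6) = -33741/10000000 m

Load 1 — applied couple M₀=3 kN·m at a=36/5 m (b=L-a=24/5):
  y_1 = (R_Ax³/6 - M_Ax²/2)/EI  [x≤a] with R_A=9/25, M_A=24/25 = ((9/25)·6³/6 - (24/25)·6²/2)/200000 = -27/1250000 m
Load 2 — point force P=5 kN at a=3 m (b=L-a=9):
  y_2 = -Pa²(L-x)²(3bL-(3b+a)(L-x))/(6L³EI)  [x>a] = -5·3²·(12-6)²·(3·9·12-(3·9+3)·(12-6))/(6·12³·200000) = -9/80000 m
Load 3 — uniform load w=12 kN/m over full span:
  y_3 = -wx²(L-x)²/(24EI) = -12·6²·(12-6)²/(24·200000) = -81/25000 m
Superposition: y = Σ y_i = -33741/10000000 m ≈ -0.003374 m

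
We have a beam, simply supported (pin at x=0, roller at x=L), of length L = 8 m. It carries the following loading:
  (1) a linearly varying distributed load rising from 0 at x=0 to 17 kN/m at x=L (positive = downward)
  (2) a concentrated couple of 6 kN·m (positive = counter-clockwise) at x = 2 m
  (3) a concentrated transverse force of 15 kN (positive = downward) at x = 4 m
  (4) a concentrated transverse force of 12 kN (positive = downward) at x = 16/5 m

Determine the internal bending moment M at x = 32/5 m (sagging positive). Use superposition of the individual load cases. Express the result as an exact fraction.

M(32/5) = 8838/125 kN·m

Load 1 — triangular load w₀=17 kN/m (0→w₀ over full span):
  M_1 = w₀Lx/6 - w₀x³/(6L) = 17·8·(32/5)/6 - 17·(32/5)³/(6·8) = 6528/125 kN·m
Load 2 — applied couple M₀=6 kN·m at a=2 m (b=L-a=6):
  M_2 = M₀x/L - M₀  [x>a] = 6·(32/5)/8 - 6 = -6/5 kN·m
Load 3 — point force P=15 kN at a=4 m (b=L-a=4):
  M_3 = Pa(L-x)/L  [x>a] = 15·4·(8-(32/5))/8 = 12 kN·m
Load 4 — point force P=12 kN at a=16/5 m (b=L-a=24/5):
  M_4 = Pa(L-x)/L  [x>a] = 12·(16/5)·(8-(32/5))/8 = 192/25 kN·m
Superposition: M = Σ M_i = 8838/125 kN·m ≈ 70.704000 kN·m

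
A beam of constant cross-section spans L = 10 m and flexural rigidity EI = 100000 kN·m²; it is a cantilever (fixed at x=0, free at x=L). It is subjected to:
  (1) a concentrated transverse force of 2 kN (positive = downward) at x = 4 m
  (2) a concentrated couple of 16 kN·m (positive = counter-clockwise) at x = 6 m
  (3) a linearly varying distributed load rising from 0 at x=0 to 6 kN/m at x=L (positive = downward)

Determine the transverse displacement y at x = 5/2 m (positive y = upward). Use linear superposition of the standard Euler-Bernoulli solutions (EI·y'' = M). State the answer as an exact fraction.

y(5/2) = -15887/3072000 m

Load 1 — point force P=2 kN at a=4 m (b=L-a=6):
  y_1 = -Px²(3a-x)/(6EI)  [x≤a] = -2·(5/2)²·(3·4-(5/2))/(6·100000) = -19/96000 m
Load 2 — applied couple M₀=16 kN·m at a=6 m (b=L-a=4):
  y_2 = M₀x²/(2EI)  [x≤a] = 16·(5/2)²/(2·100000) = 1/2000 m
Load 3 — triangular load w₀=6 kN/m (0→w₀ over full span):
  y_3 = (w₀Lx³/12-w₀L²x²/6-w₀x⁵/(120L))/EI = (6·10·(5/2)³/12-6·10²·(5/2)²/6-6·(5/2)⁵/(120·10))/100000 = -1121/204800 m
Superposition: y = Σ y_i = -15887/3072000 m ≈ -0.005172 m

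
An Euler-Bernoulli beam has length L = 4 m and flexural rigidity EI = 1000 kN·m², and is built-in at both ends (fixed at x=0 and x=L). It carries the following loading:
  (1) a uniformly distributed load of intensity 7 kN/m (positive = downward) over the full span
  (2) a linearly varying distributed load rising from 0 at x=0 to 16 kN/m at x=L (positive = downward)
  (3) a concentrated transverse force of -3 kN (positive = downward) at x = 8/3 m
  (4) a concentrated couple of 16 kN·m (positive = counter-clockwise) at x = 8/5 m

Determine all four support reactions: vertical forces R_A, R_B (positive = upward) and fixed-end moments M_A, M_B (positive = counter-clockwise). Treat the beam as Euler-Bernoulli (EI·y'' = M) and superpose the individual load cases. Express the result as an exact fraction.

Load 1 — uniform load w=7 kN/m over full span:
  R_A = wL/2 = 7·4/2 = 14 kN
  M_A = wL²/12 = 7·4²/12 = 28/3 kN·m
  R_B = wL/2 = 7·4/2 = 14 kN
  M_B = -wL²/12 = -7·4²/12 = -28/3 kN·m
Load 2 — triangular load w₀=16 kN/m (0→w₀ over full span):
  R_A = 3w₀L/20 = 3·16·4/20 = 48/5 kN
  M_A = w₀L²/30 = 16·4²/30 = 128/15 kN·m
  R_B = 7w₀L/20 = 7·16·4/20 = 112/5 kN
  M_B = -w₀L²/20 = -16·4²/20 = -64/5 kN·m
Load 3 — point force P=-3 kN at a=8/3 m (b=L-a=4/3):
  R_A = Pb²(3a+b)/L³ = (-3)·(4/3)²·(3·(8/3)+(4/3))/4³ = -7/9 kN
  M_A = Pab²/L² = (-3)·(8/3)·(4/3)²/4² = -8/9 kN·m
  R_B = Pa²(a+3b)/L³ = (-3)·(8/3)²·((8/3)+3·(4/3))/4³ = -20/9 kN
  M_B = -Pa²b/L² = -(-3)·(8/3)²·(4/3)/4² = 16/9 kN·m
Load 4 — applied couple M₀=16 kN·m at a=8/5 m (b=L-a=12/5):
  R_A = 6M₀ab/L³ = 6·16·(8/5)·(12/5)/4³ = 144/25 kN
  M_A = M₀b(2a-b)/L² = 16·(12/5)·(2·(8/5)-(12/5))/4² = 48/25 kN·m
  R_B = -6M₀ab/L³ = -6·16·(8/5)·(12/5)/4³ = -144/25 kN
  M_B = M₀a(2b-a)/L² = 16·(8/5)·(2·(12/5)-(8/5))/4² = 128/25 kN·m
Superposition: R_A = 6431/225 kN, M_A = 4252/225 kN·m, R_B = 6394/225 kN, M_B = -3428/225 kN·m

R_A = 6431/225 kN, M_A = 4252/225 kN·m, R_B = 6394/225 kN, M_B = -3428/225 kN·m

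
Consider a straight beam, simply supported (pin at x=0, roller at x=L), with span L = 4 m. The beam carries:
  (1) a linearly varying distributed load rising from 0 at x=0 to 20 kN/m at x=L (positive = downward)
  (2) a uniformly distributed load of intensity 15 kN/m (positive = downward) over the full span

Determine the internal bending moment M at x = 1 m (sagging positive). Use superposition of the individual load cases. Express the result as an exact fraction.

Load 1 — triangular load w₀=20 kN/m (0→w₀ over full span):
  M_1 = w₀Lx/6 - w₀x³/(6L) = 20·4·1/6 - 20·1³/(6·4) = 25/2 kN·m
Load 2 — uniform load w=15 kN/m over full span:
  M_2 = wx(L-x)/2 = 15·1·(4-1)/2 = 45/2 kN·m
Superposition: M = Σ M_i = 35 kN·m ≈ 35.000000 kN·m

M(1) = 35 kN·m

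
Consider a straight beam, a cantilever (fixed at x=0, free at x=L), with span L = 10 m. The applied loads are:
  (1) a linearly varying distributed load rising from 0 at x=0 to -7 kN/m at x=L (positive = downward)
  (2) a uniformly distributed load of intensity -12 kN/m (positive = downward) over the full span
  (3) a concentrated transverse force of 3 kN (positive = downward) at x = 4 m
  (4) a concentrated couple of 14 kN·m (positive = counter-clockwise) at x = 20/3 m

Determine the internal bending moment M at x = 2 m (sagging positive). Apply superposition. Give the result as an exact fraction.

M(2) = 8344/15 kN·m

Load 1 — triangular load w₀=-7 kN/m (0→w₀ over full span):
  M_1 = w₀Lx/2 - w₀L²/3 - w₀x³/(6L) = (-7)·10·2/2 - (-7)·10²/3 - (-7)·2³/(6·10) = 2464/15 kN·m
Load 2 — uniform load w=-12 kN/m over full span:
  M_2 = -w(L-x)²/2 = -(-12)·(10-2)²/2 = 384 kN·m
Load 3 — point force P=3 kN at a=4 m (b=L-a=6):
  M_3 = -P(a-x)  [x≤a] = -3·(4-2) = -6 kN·m
Load 4 — applied couple M₀=14 kN·m at a=20/3 m (b=L-a=10/3):
  M_4 = M₀  [x≤a] = 14 = 14 kN·m
Superposition: M = Σ M_i = 8344/15 kN·m ≈ 556.266667 kN·m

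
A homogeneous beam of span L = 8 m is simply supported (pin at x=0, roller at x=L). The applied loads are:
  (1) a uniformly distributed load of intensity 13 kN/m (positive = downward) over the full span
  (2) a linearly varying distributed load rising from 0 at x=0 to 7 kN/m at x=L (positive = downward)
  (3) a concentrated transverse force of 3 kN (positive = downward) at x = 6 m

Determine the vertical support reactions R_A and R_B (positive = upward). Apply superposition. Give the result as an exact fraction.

Load 1 — uniform load w=13 kN/m over full span:
  R_A = wL/2 = 13·8/2 = 52 kN
  R_B = wL/2 = 13·8/2 = 52 kN
Load 2 — triangular load w₀=7 kN/m (0→w₀ over full span):
  R_A = w₀L/6 = 7·8/6 = 28/3 kN
  R_B = w₀L/3 = 7·8/3 = 56/3 kN
Load 3 — point force P=3 kN at a=6 m (b=L-a=2):
  R_A = Pb/L = 3·2/8 = 3/4 kN
  R_B = Pa/L = 3·6/8 = 9/4 kN
Superposition: R_A = 745/12 kN, R_B = 875/12 kN

R_A = 745/12 kN, R_B = 875/12 kN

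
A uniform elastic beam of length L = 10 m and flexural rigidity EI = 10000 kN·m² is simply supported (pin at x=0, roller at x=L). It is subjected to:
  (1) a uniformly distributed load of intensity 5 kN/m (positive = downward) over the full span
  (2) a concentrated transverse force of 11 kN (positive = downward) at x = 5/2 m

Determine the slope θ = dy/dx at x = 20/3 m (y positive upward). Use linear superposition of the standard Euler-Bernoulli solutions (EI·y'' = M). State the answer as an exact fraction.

Load 1 — uniform load w=5 kN/m over full span:
  θ_1 = -w(L³-6Lx²+4x³)/(24EI) = -5·(10³-6·10·(20/3)²+4·(20/3)³)/(24·10000) = 13/1296 rad
Load 2 — point force P=11 kN at a=5/2 m (b=L-a=15/2):
  θ_2 = -Pa(2L²-6Lx+3x²+a²)/(6LEI)  [x>a] = -11·(5/2)·(2·10²-6·10·(20/3)+3·(20/3)²+(5/2)²)/(6·10·10000) = 319/115200 rad
Superposition: θ = Σ θ_i = 13271/1036800 rad ≈ 0.012800 rad

θ(20/3) = 13271/1036800 rad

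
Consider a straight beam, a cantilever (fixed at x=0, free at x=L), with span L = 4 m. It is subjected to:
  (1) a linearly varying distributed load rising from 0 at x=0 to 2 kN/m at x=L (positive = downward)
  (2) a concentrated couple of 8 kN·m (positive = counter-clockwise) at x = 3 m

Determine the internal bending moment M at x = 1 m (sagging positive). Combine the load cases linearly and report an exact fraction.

Load 1 — triangular load w₀=2 kN/m (0→w₀ over full span):
  M_1 = w₀Lx/2 - w₀L²/3 - w₀x³/(6L) = 2·4·1/2 - 2·4²/3 - 2·1³/(6·4) = -27/4 kN·m
Load 2 — applied couple M₀=8 kN·m at a=3 m (b=L-a=1):
  M_2 = M₀  [x≤a] = 8 = 8 kN·m
Superposition: M = Σ M_i = 5/4 kN·m ≈ 1.250000 kN·m

M(1) = 5/4 kN·m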